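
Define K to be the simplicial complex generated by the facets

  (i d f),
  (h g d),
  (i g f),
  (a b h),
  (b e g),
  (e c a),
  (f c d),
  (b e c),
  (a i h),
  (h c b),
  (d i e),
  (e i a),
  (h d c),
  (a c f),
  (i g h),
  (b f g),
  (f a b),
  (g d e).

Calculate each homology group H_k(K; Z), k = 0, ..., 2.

H_0 = Z,  H_1 = Z ⊕ Z/2,  H_2 = 0.

K has 9 vertices, 27 edges, 18 triangles.
rank ∂_0 = 0, rank ∂_1 = 8 ⇒ b_0 = 9 − 0 − 8 = 1; all invariant factors of ∂_1 are 1 so no torsion. So H_0 ≅ Z.
rank ∂_1 = 8, rank ∂_2 = 18 ⇒ b_1 = 27 − 8 − 18 = 1; ∂_2 has invariant factor(s) [2] giving torsion. So H_1 ≅ Z ⊕ Z/2.
rank ∂_2 = 18, rank ∂_3 = 0 ⇒ b_2 = 18 − 18 − 0 = 0. So H_2 ≅ 0.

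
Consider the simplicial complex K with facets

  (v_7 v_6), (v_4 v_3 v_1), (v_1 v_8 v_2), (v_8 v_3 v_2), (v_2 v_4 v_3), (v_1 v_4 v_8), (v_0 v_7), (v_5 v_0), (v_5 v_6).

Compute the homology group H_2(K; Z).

H_2 ≅ 0.

Fix the vertex order v_0 < v_1 < v_2 < v_3 < v_4 < v_5 < v_6 < v_7 < v_8 and write every simplex with vertices in increasing order. Then dim K = 2 and the simplices of K are:

  0-simplices (9): [v_0], [v_1], [v_2], [v_3], [v_4], [v_5], [v_6], [v_7], [v_8]
  1-simplices (14): [v_0,v_5], [v_0,v_7], [v_1,v_2], [v_1,v_3], [v_1,v_4], [v_1,v_8], [v_2,v_3], [v_2,v_4], [v_2,v_8], [v_3,v_4], [v_3,v_8], [v_4,v_8], [v_5,v_6], [v_6,v_7]
  2-simplices (5): [v_1,v_2,v_8], [v_1,v_3,v_4], [v_1,v_4,v_8], [v_2,v_3,v_4], [v_2,v_3,v_8]

so the chain groups are C_0 ≅ Z^9, C_1 ≅ Z^14, C_2 ≅ Z^5.

Boundary ∂_1: C_1 → C_0 sends each edge [p,q] (with p < q) to q − p.
As a 9×14 matrix over Z this has rank 7, with invariant factors (1,1,1,1,1,1,1).

The boundary map ∂_2: C_2 → C_1 sends each 2-simplex [p,q,r] to [q,r] − [p,r] + [p,q]. For instance
  ∂[v_1,v_3,v_4] = [v_3,v_4] − [v_1,v_4] + [v_1,v_3],
  ∂[v_1,v_4,v_8] = [v_4,v_8] − [v_1,v_8] + [v_1,v_4].
The 14×5 boundary matrix has rank 5 and Smith normal form diag(1,1,1,1,1).

From H_k ≅ ker(∂_k) / im(∂_{k+1}) we obtain:

  H_2: rank ker ∂_2 − rank ∂_3 = (5 − 5) − 0 = 0, and there is no ∂_3, so H_2 = 0.

(K is a triangulation of the disjoint union of the Möbius band and the circle S^1.)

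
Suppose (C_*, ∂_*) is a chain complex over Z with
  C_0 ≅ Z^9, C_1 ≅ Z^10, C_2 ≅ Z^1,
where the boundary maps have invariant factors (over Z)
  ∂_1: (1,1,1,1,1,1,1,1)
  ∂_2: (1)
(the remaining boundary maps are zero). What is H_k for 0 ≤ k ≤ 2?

H_0: b_0 = 9 − 0 − 8 = 1; torsion from ∂_1 factors > 1: none. So H_0 ≅ Z.
H_1: b_1 = 10 − 8 − 1 = 1; torsion from ∂_2 factors > 1: none. So H_1 ≅ Z.
H_2: b_2 = 1 − 1 − 0 = 0; torsion from ∂_3 factors > 1: none. So H_2 ≅ 0.

H_0 ≅ Z,  H_1 ≅ Z,  H_2 = 0.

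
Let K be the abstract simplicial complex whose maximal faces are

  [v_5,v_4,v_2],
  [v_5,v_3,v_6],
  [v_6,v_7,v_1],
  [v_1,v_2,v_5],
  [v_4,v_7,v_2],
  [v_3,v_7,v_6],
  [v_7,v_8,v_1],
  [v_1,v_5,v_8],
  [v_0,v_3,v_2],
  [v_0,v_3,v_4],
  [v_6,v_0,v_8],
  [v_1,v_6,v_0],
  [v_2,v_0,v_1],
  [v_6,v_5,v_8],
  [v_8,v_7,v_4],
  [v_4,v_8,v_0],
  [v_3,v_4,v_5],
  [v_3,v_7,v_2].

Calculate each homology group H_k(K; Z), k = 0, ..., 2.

H_0 = Z,  H_1 = Z ⊕ Z/2,  H_2 = 0.

Order the vertices as v_0 < v_1 < v_2 < v_3 < v_4 < v_5 < v_6 < v_7 < v_8. Listing each simplex with vertices in this order, K has dimension 2 with simplices:

  0-simplices (9): [v_0], [v_1], [v_2], [v_3], [v_4], [v_5], [v_6], [v_7], [v_8]
  1-simplices (27): (27 of them)
  2-simplices (18): (18 of them)

so the chain groups are C_0 ≅ Z^9, C_1 ≅ Z^27, C_2 ≅ Z^18.

∂_1: C_1 → C_0 maps an edge to its endpoints' difference, ∂[p,q] = q − p. For instance
  ∂[v_0,v_2] = [v_2] − [v_0].
This gives a 9×27 integer matrix of rank 8; reducing to Smith normal form yields diagonal entries (1,1,1,1,1,1,1,1).

Boundary ∂_2: C_2 → C_1 maps a triangle to the signed sum of its edges. For instance
  ∂[v_0,v_1,v_2] = [v_1,v_2] − [v_0,v_2] + [v_0,v_1],
  ∂[v_2,v_3,v_7] = [v_3,v_7] − [v_2,v_7] + [v_2,v_3].
This gives a 27×18 integer matrix of rank 18; reducing to Smith normal form yields diagonal entries (1,1,1,1,1,1,1,1,1,1,1,1,1,1,1,1,1,2).

Computing H_k = (kernel of ∂_k) / (image of ∂_{k+1}):

  H_0: rank C_0 − rank ∂_1 = 9 − 8 = 1, and the invariant factors of ∂_1 are all 1, so H_0 ≅ Z.
  H_1: rank ker ∂_1 − rank ∂_2 = (27 − 8) − 18 = 1, and ∂_2 has invariant factor 2 > 1, so H_1 ≅ Z ⊕ Z/2.
  H_2: rank ker ∂_2 − rank ∂_3 = (18 − 18) − 0 = 0, and there is no ∂_3, so H_2 ≅ 0.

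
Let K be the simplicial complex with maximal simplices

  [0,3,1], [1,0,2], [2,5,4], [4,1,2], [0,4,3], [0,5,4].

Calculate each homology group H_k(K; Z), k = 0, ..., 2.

H_0 = Z,  H_1 = Z,  H_2 = 0.

Take the total order 0 < 1 < 2 < 3 < 4 < 5 on the vertex set. Then K (dimension 2) consists of the simplices:

  0-simplices (6): [0], [1], [2], [3], [4], [5]
  1-simplices (12): [0,1], [0,2], [0,3], [0,4], [0,5], [1,2], [1,3], [1,4], [2,4], [2,5], [3,4], [4,5]
  2-simplices (6): [0,1,2], [0,1,3], [0,3,4], [0,4,5], [1,2,4], [2,4,5]

so the chain groups are C_0 ≅ Z^6, C_1 ≅ Z^12, C_2 ≅ Z^6.

The boundary map ∂_1: C_1 → C_0 is given by ∂[p,q] = [q] − [p]. For instance
  ∂[0,1] = [1] − [0].
The resulting 6×12 matrix has rank 5, and its Smith normal form has invariant factors (1,1,1,1,1).

∂_2: C_2 → C_1 acts by ∂[p,q,r] = [q,r] − [p,r] + [p,q]. For instance
  ∂[0,3,4] = [3,4] − [0,4] + [0,3],
  ∂[0,1,2] = [1,2] − [0,2] + [0,1].
This gives a 12×6 integer matrix of rank 6; reducing to Smith normal form yields diagonal entries (1,1,1,1,1,1).

From H_k ≅ ker(∂_k) / im(∂_{k+1}) we obtain:

  H_0: rank C_0 − rank ∂_1 = 6 − 5 = 1, and the invariant factors of ∂_1 are all 1, so H_0 ≅ Z.
  H_1: rank ker ∂_1 − rank ∂_2 = (12 − 5) − 6 = 1, and the invariant factors of ∂_2 are all 1, so H_1 ≅ Z.
  H_2: rank ker ∂_2 − rank ∂_3 = (6 − 6) − 0 = 0, and there is no ∂_3, so H_2 ≅ 0.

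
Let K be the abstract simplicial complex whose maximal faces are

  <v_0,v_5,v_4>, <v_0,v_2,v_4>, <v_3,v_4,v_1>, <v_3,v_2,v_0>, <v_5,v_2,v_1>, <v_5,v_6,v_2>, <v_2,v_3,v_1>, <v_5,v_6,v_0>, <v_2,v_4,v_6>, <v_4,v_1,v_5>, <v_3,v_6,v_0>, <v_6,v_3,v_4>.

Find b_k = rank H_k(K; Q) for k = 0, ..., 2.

b_0 = 1, b_1 = 0, b_2 = 0.

Fix the vertex order v_0 < v_1 < v_2 < v_3 < v_4 < v_5 < v_6 and write every simplex with vertices in increasing order. Then dim K = 2 and the simplices of K are:

  0-simplices (7): [v_0], [v_1], [v_2], [v_3], [v_4], [v_5], [v_6]
  1-simplices (18): (18 of them)
  2-simplices (12): (12 of them)

so the chain groups are C_0 ≅ Z^7, C_1 ≅ Z^18, C_2 ≅ Z^12.

Boundary ∂_1: C_1 → C_0 sends each edge [p,q] (with p < q) to q − p. For instance
  ∂[v_4,v_6] = [v_6] − [v_4].
The resulting 7×18 matrix has rank 6, and its Smith normal form has invariant factors (1,1,1,1,1,1).

Boundary ∂_2: C_2 → C_1 maps a triangle to the signed sum of its edges. For instance
  ∂[v_0,v_3,v_6] = [v_3,v_6] − [v_0,v_6] + [v_0,v_3],
  ∂[v_2,v_4,v_6] = [v_4,v_6] − [v_2,v_6] + [v_2,v_4].
This gives a 18×12 integer matrix of rank 12; reducing to Smith normal form yields diagonal entries (1,1,1,1,1,1,1,1,1,1,1,2).

Now H_k = ker ∂_k / im ∂_{k+1}, so:

  H_0: rank C_0 − rank ∂_1 = 7 − 6 = 1, and the invariant factors of ∂_1 are all 1, so H_0 = Z.
  H_1: rank ker ∂_1 − rank ∂_2 = (18 − 6) − 12 = 0, and ∂_2 has invariant factor 2 > 1, so H_1 = Z_2.
  H_2: rank ker ∂_2 − rank ∂_3 = (12 − 12) − 0 = 0, and there is no ∂_3, so H_2 = 0.

As a check, the Euler characteristic is 7 − 18 + 12 = 1, which agrees with 1 − 0 + 0 = 1.

Hence the Betti numbers are b_0 = 1, b_1 = 0, b_2 = 0.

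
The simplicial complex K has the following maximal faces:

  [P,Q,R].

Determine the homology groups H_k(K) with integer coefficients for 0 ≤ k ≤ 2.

H_0 ≅ Z,  H_1 = 0,  H_2 = 0.

K has 3 vertices, 3 edges, 1 triangle.
rank ∂_0 = 0, rank ∂_1 = 2 ⇒ b_0 = 3 − 0 − 2 = 1; all invariant factors of ∂_1 are 1 so no torsion. So H_0 ≅ Z.
rank ∂_1 = 2, rank ∂_2 = 1 ⇒ b_1 = 3 − 2 − 1 = 0; all invariant factors of ∂_2 are 1 so no torsion. So H_1 ≅ 0.
rank ∂_2 = 1, rank ∂_3 = 0 ⇒ b_2 = 1 − 1 − 0 = 0. So H_2 ≅ 0.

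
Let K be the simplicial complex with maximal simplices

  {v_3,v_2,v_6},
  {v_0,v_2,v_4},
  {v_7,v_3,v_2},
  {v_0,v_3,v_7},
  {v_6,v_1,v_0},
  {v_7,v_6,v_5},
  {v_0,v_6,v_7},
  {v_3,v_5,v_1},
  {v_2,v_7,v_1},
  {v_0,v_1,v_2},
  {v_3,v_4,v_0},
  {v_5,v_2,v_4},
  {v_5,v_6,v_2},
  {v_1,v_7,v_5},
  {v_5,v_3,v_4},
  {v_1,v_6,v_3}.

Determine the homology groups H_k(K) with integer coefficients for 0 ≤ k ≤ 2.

We work with the vertex ordering v_0 < v_1 < v_2 < v_3 < v_4 < v_5 < v_6 < v_7. The simplices of K, each written with vertices in increasing order, are:

  0-simplices (8): [v_0], [v_1], [v_2], [v_3], [v_4], [v_5], [v_6], [v_7]
  1-simplices (24): (24 of them)
  2-simplices (16): (16 of them)

Hence C_0 ≅ Z^8, C_1 ≅ Z^24, C_2 ≅ Z^16.

The boundary map ∂_1: C_1 → C_0 is given by ∂[p,q] = [q] − [p]. For instance
  ∂[v_0,v_4] = [v_4] − [v_0].
The 8×24 boundary matrix has rank 7 and Smith normal form diag(1,1,1,1,1,1,1).

Boundary ∂_2: C_2 → C_1 acts by ∂[p,q,r] = [q,r] − [p,r] + [p,q]. For instance
  ∂[v_1,v_5,v_7] = [v_5,v_7] − [v_1,v_7] + [v_1,v_5],
  ∂[v_0,v_1,v_6] = [v_1,v_6] − [v_0,v_6] + [v_0,v_1].
The 24×16 boundary matrix has rank 15 and Smith normal form diag(1,1,1,1,1,1,1,1,1,1,1,1,1,1,1).

Reading off H_k = ker ∂_k / im ∂_{k+1}:

  H_0: rank C_0 − rank ∂_1 = 8 − 7 = 1, and the invariant factors of ∂_1 are all 1, so H_0 = Z.
  H_1: rank ker ∂_1 − rank ∂_2 = (24 − 7) − 15 = 2, and the invariant factors of ∂_2 are all 1, so H_1 = Z^2.
  H_2: rank ker ∂_2 − rank ∂_3 = (16 − 15) − 0 = 1, and there is no ∂_3, so H_2 = Z.

As a check, the Euler characteristic is 8 − 24 + 16 = 0, which agrees with 1 − 2 + 1 = 0.

H_0 = Z,  H_1 = Z^2,  H_2 = Z.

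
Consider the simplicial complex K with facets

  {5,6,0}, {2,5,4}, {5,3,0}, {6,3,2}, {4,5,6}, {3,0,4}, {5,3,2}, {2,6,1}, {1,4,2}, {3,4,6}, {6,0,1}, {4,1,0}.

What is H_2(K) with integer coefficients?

Order the vertices as 0 < 1 < 2 < 3 < 4 < 5 < 6. Listing each simplex with vertices in this order, K has dimension 2 with simplices:

  0-simplices (7): [0], [1], [2], [3], [4], [5], [6]
  1-simplices (18): [0,1], [0,3], [0,4], [0,5], [0,6], [1,2], [1,4], [1,6], [2,3], [2,4], [2,5], [2,6], [3,4], [3,5], [3,6], [4,5], [4,6], [5,6]
  2-simplices (12): [0,1,4], [0,1,6], [0,3,4], [0,3,5], [0,5,6], [1,2,4], [1,2,6], [2,3,5], [2,3,6], [2,4,5], [3,4,6], [4,5,6]

Hence C_0 ≅ Z^7, C_1 ≅ Z^18, C_2 ≅ Z^12.

The boundary map ∂_1: C_1 → C_0 sends each edge [p,q] (with p < q) to q − p. For instance
  ∂[1,2] = [2] − [1].
This gives a 7×18 integer matrix of rank 6; reducing to Smith normal form yields diagonal entries (1,1,1,1,1,1).

Boundary ∂_2: C_2 → C_1 maps a triangle to the signed sum of its edges. For instance
  ∂[1,2,4] = [2,4] − [1,4] + [1,2],
  ∂[0,3,5] = [3,5] − [0,5] + [0,3].
The resulting 18×12 matrix has rank 12, and its Smith normal form has invariant factors (1,1,1,1,1,1,1,1,1,1,1,2).

Now H_k = ker ∂_k / im ∂_{k+1}, so:

  H_2: rank ker ∂_2 − rank ∂_3 = (12 − 12) − 0 = 0, and there is no ∂_3, so H_2 = 0.

H_2 ≅ 0.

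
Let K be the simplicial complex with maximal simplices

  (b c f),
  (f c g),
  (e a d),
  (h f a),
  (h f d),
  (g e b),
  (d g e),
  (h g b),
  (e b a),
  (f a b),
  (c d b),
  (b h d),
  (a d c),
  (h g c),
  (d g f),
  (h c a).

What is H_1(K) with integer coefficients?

We work with the vertex ordering a < b < c < d < e < f < g < h. The simplices of K, each written with vertices in increasing order, are:

  0-simplices (8): a, b, c, d, e, f, g, h
  1-simplices (24): ab, ac, ad, ae, af, ah, bc, bd, be, bf, bg, bh, cd, cf, cg, ch, de, df, dg, dh, eg, fg, fh, gh
  2-simplices (16): abe, abf, acd, ach, ade, afh, bcd, bcf, bdh, beg, bgh, cfg, cgh, deg, dfg, dfh

Hence C_0 ≅ Z^8, C_1 ≅ Z^24, C_2 ≅ Z^16.

The boundary map ∂_1: C_1 → C_0 is given by ∂[p,q] = [q] − [p].
As a 8×24 matrix over Z this has rank 7, with invariant factors (1,1,1,1,1,1,1).

Boundary ∂_2: C_2 → C_1 acts by ∂[p,q,r] = [q,r] − [p,r] + [p,q]. For instance
  ∂bcf = cf − bf + bc,
  ∂ach = ch − ah + ac.
The resulting 24×16 matrix has rank 15, and its Smith normal form has invariant factors (1,1,1,1,1,1,1,1,1,1,1,1,1,1,1).

Computing H_k = (kernel of ∂_k) / (image of ∂_{k+1}):

  H_1: rank ker ∂_1 − rank ∂_2 = (24 − 7) − 15 = 2, and the invariant factors of ∂_2 are all 1, so H_1 ≅ Z^2.

H_1 ≅ Z^2.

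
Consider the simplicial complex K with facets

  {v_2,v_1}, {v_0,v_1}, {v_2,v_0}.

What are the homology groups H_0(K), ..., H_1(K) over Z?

We work with the vertex ordering v_0 < v_1 < v_2. The simplices of K, each written with vertices in increasing order, are:

  0-simplices (3): [v_0], [v_1], [v_2]
  1-simplices (3): [v_0,v_1], [v_0,v_2], [v_1,v_2]

giving chain groups C_0 ≅ Z^3, C_1 ≅ Z^3.

∂_1: C_1 → C_0 is given by ∂[p,q] = [q] − [p]. For instance
  ∂[v_0,v_2] = [v_2] − [v_0].
The 3×3 boundary matrix has rank 2 and Smith normal form diag(1,1).

Computing H_k = (kernel of ∂_k) / (image of ∂_{k+1}):

  H_0: rank C_0 − rank ∂_1 = 3 − 2 = 1, and the invariant factors of ∂_1 are all 1, so H_0 ≅ Z.
  H_1: rank ker ∂_1 − rank ∂_2 = (3 − 2) − 0 = 1, and there is no ∂_2, so H_1 ≅ Z.

As a check, the Euler characteristic is 3 − 3 = 0, which agrees with 1 − 1 = 0.
(K is a triangulation of the circle S^1.)

H_0 = Z,  H_1 = Z.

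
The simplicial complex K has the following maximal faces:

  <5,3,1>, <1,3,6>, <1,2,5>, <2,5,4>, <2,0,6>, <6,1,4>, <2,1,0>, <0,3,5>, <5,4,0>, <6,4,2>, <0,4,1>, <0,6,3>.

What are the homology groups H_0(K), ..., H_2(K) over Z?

Fix the vertex order 0 < 1 < 2 < 3 < 4 < 5 < 6 and write every simplex with vertices in increasing order. Then dim K = 2 and the simplices of K are:

  0-simplices (7): [0], [1], [2], [3], [4], [5], [6]
  1-simplices (18): [0,1], [0,2], [0,3], [0,4], [0,5], [0,6], [1,2], [1,3], [1,4], [1,5], [1,6], [2,4], [2,5], [2,6], [3,5], [3,6], [4,5], [4,6]
  2-simplices (12): [0,1,2], [0,1,4], [0,2,6], [0,3,5], [0,3,6], [0,4,5], [1,2,5], [1,3,5], [1,3,6], [1,4,6], [2,4,5], [2,4,6]

Hence C_0 ≅ Z^7, C_1 ≅ Z^18, C_2 ≅ Z^12.

The boundary map ∂_1: C_1 → C_0 sends each edge [p,q] (with p < q) to q − p. For instance
  ∂[4,5] = [5] − [4].
The 7×18 boundary matrix has rank 6 and Smith normal form diag(1,1,1,1,1,1).

Boundary ∂_2: C_2 → C_1 acts by ∂[p,q,r] = [q,r] − [p,r] + [p,q]. For instance
  ∂[0,2,6] = [2,6] − [0,6] + [0,2],
  ∂[2,4,5] = [4,5] − [2,5] + [2,4].
As a 18×12 matrix over Z this has rank 12, with invariant factors (1,1,1,1,1,1,1,1,1,1,1,2).

Now H_k = ker ∂_k / im ∂_{k+1}, so:

  H_0: rank C_0 − rank ∂_1 = 7 − 6 = 1, and the invariant factors of ∂_1 are all 1, so H_0 ≅ Z.
  H_1: rank ker ∂_1 − rank ∂_2 = (18 − 6) − 12 = 0, and ∂_2 has invariant factor 2 > 1, so H_1 ≅ Z/2.
  H_2: rank ker ∂_2 − rank ∂_3 = (12 − 12) − 0 = 0, and there is no ∂_3, so H_2 ≅ 0.

As a check, the Euler characteristic is 7 − 18 + 12 = 1, which agrees with 1 − 0 + 0 = 1.

H_0 ≅ Z,  H_1 ≅ Z/2,  H_2 = 0.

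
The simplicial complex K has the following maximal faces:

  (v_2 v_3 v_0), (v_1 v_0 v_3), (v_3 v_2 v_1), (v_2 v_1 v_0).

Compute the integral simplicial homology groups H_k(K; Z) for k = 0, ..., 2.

Take the total order v_0 < v_1 < v_2 < v_3 on the vertex set. Then K (dimension 2) consists of the simplices:

  0-simplices (4): [v_0], [v_1], [v_2], [v_3]
  1-simplices (6): [v_0,v_1], [v_0,v_2], [v_0,v_3], [v_1,v_2], [v_1,v_3], [v_2,v_3]
  2-simplices (4): [v_0,v_1,v_2], [v_0,v_1,v_3], [v_0,v_2,v_3], [v_1,v_2,v_3]

giving chain groups C_0 ≅ Z^4, C_1 ≅ Z^6, C_2 ≅ Z^4.

The boundary map ∂_1: C_1 → C_0 is given by ∂[p,q] = [q] − [p].
This gives a 4×6 integer matrix of rank 3; reducing to Smith normal form yields diagonal entries (1,1,1).

∂_2: C_2 → C_1 maps a triangle to the signed sum of its edges. For instance
  ∂[v_0,v_1,v_2] = [v_1,v_2] − [v_0,v_2] + [v_0,v_1],
  ∂[v_1,v_2,v_3] = [v_2,v_3] − [v_1,v_3] + [v_1,v_2].
The 6×4 boundary matrix has rank 3 and Smith normal form diag(1,1,1).

Computing H_k = (kernel of ∂_k) / (image of ∂_{k+1}):

  H_0: rank C_0 − rank ∂_1 = 4 − 3 = 1, and the invariant factors of ∂_1 are all 1, so H_0 = Z.
  H_1: rank ker ∂_1 − rank ∂_2 = (6 − 3) − 3 = 0, and the invariant factors of ∂_2 are all 1, so H_1 = 0.
  H_2: rank ker ∂_2 − rank ∂_3 = (4 − 3) − 0 = 1, and there is no ∂_3, so H_2 = Z.

H_0 = Z,  H_1 = 0,  H_2 = Z.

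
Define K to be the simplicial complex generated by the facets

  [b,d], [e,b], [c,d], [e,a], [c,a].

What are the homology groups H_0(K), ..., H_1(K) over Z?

Fix the vertex order a < b < c < d < e and write every simplex with vertices in increasing order. Then dim K = 1 and the simplices of K are:

  0-simplices (5): a, b, c, d, e
  1-simplices (5): ac, ae, bd, be, cd

giving chain groups C_0 ≅ Z^5, C_1 ≅ Z^5.

The boundary map ∂_1: C_1 → C_0 sends each edge [p,q] (with p < q) to q − p. For instance
  ∂cd = d − c.
The resulting 5×5 matrix has rank 4, and its Smith normal form has invariant factors (1,1,1,1).

From H_k ≅ ker(∂_k) / im(∂_{k+1}) we obtain:

  H_0: rank C_0 − rank ∂_1 = 5 − 4 = 1, and the invariant factors of ∂_1 are all 1, so H_0 ≅ Z.
  H_1: rank ker ∂_1 − rank ∂_2 = (5 − 4) − 0 = 1, and there is no ∂_2, so H_1 ≅ Z.

As a check, the Euler characteristic is 5 − 5 = 0, which agrees with 1 − 1 = 0.

H_0 = Z,  H_1 = Z.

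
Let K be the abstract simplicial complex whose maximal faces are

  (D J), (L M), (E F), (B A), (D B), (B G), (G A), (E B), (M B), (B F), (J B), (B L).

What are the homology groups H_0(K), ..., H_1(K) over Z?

K has 9 vertices, 12 edges.
rank ∂_0 = 0, rank ∂_1 = 8 ⇒ b_0 = 9 − 0 − 8 = 1; all invariant factors of ∂_1 are 1 so no torsion. So H_0 = Z.
rank ∂_1 = 8, rank ∂_2 = 0 ⇒ b_1 = 12 − 8 − 0 = 4. So H_1 = Z^4.

H_0 ≅ Z,  H_1 ≅ Z^4.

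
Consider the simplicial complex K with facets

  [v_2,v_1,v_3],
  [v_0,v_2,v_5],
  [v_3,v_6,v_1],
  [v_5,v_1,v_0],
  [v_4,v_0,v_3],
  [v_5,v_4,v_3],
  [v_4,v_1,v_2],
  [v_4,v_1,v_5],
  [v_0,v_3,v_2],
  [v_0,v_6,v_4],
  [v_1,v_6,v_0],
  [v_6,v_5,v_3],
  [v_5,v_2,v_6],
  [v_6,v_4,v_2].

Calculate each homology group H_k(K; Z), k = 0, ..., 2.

H_0 ≅ Z,  H_1 ≅ Z^2,  H_2 ≅ Z.

Fix the vertex order v_0 < v_1 < v_2 < v_3 < v_4 < v_5 < v_6 and write every simplex with vertices in increasing order. Then dim K = 2 and the simplices of K are:

  0-simplices (7): [v_0], [v_1], [v_2], [v_3], [v_4], [v_5], [v_6]
  1-simplices (21): (21 of them)
  2-simplices (14): (14 of them)

giving chain groups C_0 ≅ Z^7, C_1 ≅ Z^21, C_2 ≅ Z^14.

The boundary map ∂_1: C_1 → C_0 sends each edge [p,q] (with p < q) to q − p. For instance
  ∂[v_0,v_6] = [v_6] − [v_0].
This gives a 7×21 integer matrix of rank 6; reducing to Smith normal form yields diagonal entries (1,1,1,1,1,1).

∂_2: C_2 → C_1 sends each 2-simplex [p,q,r] to [q,r] − [p,r] + [p,q]. For instance
  ∂[v_1,v_2,v_4] = [v_2,v_4] − [v_1,v_4] + [v_1,v_2],
  ∂[v_0,v_2,v_5] = [v_2,v_5] − [v_0,v_5] + [v_0,v_2].
The resulting 21×14 matrix has rank 13, and its Smith normal form has invariant factors (1,1,1,1,1,1,1,1,1,1,1,1,1).

Reading off H_k = ker ∂_k / im ∂_{k+1}:

  H_0: rank C_0 − rank ∂_1 = 7 − 6 = 1, and the invariant factors of ∂_1 are all 1, so H_0 ≅ Z.
  H_1: rank ker ∂_1 − rank ∂_2 = (21 − 6) − 13 = 2, and the invariant factors of ∂_2 are all 1, so H_1 ≅ Z^2.
  H_2: rank ker ∂_2 − rank ∂_3 = (14 − 13) − 0 = 1, and there is no ∂_3, so H_2 ≅ Z.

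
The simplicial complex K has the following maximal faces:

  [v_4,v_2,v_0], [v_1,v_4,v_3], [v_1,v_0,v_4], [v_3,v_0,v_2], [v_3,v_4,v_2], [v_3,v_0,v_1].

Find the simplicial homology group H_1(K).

H_1 ≅ 0.

We work with the vertex ordering v_0 < v_1 < v_2 < v_3 < v_4. The simplices of K, each written with vertices in increasing order, are:

  0-simplices (5): [v_0], [v_1], [v_2], [v_3], [v_4]
  1-simplices (9): [v_0,v_1], [v_0,v_2], [v_0,v_3], [v_0,v_4], [v_1,v_3], [v_1,v_4], [v_2,v_3], [v_2,v_4], [v_3,v_4]
  2-simplices (6): [v_0,v_1,v_3], [v_0,v_1,v_4], [v_0,v_2,v_3], [v_0,v_2,v_4], [v_1,v_3,v_4], [v_2,v_3,v_4]

giving chain groups C_0 ≅ Z^5, C_1 ≅ Z^9, C_2 ≅ Z^6.

∂_1: C_1 → C_0 sends each edge [p,q] (with p < q) to q − p.
The resulting 5×9 matrix has rank 4, and its Smith normal form has invariant factors (1,1,1,1).

Boundary ∂_2: C_2 → C_1 sends each 2-simplex [p,q,r] to [q,r] − [p,r] + [p,q]. For instance
  ∂[v_0,v_1,v_3] = [v_1,v_3] − [v_0,v_3] + [v_0,v_1],
  ∂[v_0,v_2,v_3] = [v_2,v_3] − [v_0,v_3] + [v_0,v_2].
The 9×6 boundary matrix has rank 5 and Smith normal form diag(1,1,1,1,1).

Reading off H_k = ker ∂_k / im ∂_{k+1}:

  H_1: rank ker ∂_1 − rank ∂_2 = (9 − 4) − 5 = 0, and the invariant factors of ∂_2 are all 1, so H_1 ≅ 0.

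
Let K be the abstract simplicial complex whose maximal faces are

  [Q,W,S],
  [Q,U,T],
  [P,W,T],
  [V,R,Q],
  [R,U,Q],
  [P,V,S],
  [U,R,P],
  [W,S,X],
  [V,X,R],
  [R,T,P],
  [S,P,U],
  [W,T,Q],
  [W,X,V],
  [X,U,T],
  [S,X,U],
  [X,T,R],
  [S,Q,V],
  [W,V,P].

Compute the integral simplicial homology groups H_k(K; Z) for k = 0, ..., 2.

K has 9 vertices, 27 edges, 18 triangles.
rank ∂_0 = 0, rank ∂_1 = 8 ⇒ b_0 = 9 − 0 − 8 = 1; all invariant factors of ∂_1 are 1 so no torsion. So H_0 ≅ Z.
rank ∂_1 = 8, rank ∂_2 = 18 ⇒ b_1 = 27 − 8 − 18 = 1; ∂_2 has invariant factor(s) [2] giving torsion. So H_1 ≅ Z ⊕ Z/2Z.
rank ∂_2 = 18, rank ∂_3 = 0 ⇒ b_2 = 18 − 18 − 0 = 0. So H_2 ≅ 0.

H_0 ≅ Z,  H_1 ≅ Z ⊕ Z/2Z,  H_2 = 0.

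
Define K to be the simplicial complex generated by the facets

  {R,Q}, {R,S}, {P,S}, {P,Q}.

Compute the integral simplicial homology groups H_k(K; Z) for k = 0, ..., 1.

K has 4 vertices, 4 edges.
rank ∂_0 = 0, rank ∂_1 = 3 ⇒ b_0 = 4 − 0 − 3 = 1; all invariant factors of ∂_1 are 1 so no torsion. So H_0 ≅ Z.
rank ∂_1 = 3, rank ∂_2 = 0 ⇒ b_1 = 4 − 3 − 0 = 1. So H_1 ≅ Z.

H_0 ≅ Z,  H_1 ≅ Z.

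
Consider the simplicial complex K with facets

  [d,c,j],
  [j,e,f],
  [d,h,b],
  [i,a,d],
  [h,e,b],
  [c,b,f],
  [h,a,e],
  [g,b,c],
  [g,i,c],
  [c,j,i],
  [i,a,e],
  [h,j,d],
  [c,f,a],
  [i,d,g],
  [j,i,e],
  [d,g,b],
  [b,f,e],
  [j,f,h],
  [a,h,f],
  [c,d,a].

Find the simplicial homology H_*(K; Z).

H_0 = Z,  H_1 = Z ⊕ Z/2Z,  H_2 = 0.

Take the total order a < b < c < d < e < f < g < h < i < j on the vertex set. Then K (dimension 2) consists of the simplices:

  0-simplices (10): a, b, c, d, e, f, g, h, i, j
  1-simplices (30): ac, ad, ae, af, ah, ai, bc, bd, be, bf, bg, bh, cd, cf, cg, ci, cj, dg, dh, di, dj, ef, eh, ei, ej, fh, fj, gi, hj, ij
  2-simplices (20): acd, acf, adi, aeh, aei, afh, bcf, bcg, bdg, bdh, bef, beh, cdj, cgi, cij, dgi, dhj, efj, eij, fhj

so the chain groups are C_0 ≅ Z^10, C_1 ≅ Z^30, C_2 ≅ Z^20.

∂_1: C_1 → C_0 sends each edge [p,q] (with p < q) to q − p.
This gives a 10×30 integer matrix of rank 9; reducing to Smith normal form yields diagonal entries (1,1,1,1,1,1,1,1,1).

∂_2: C_2 → C_1 acts by ∂[p,q,r] = [q,r] − [p,r] + [p,q]. For instance
  ∂bdh = dh − bh + bd,
  ∂bcf = cf − bf + bc.
This gives a 30×20 integer matrix of rank 20; reducing to Smith normal form yields diagonal entries (1,1,1,1,1,1,1,1,1,1,1,1,1,1,1,1,1,1,1,2).

From H_k ≅ ker(∂_k) / im(∂_{k+1}) we obtain:

  H_0: rank C_0 − rank ∂_1 = 10 − 9 = 1, and the invariant factors of ∂_1 are all 1, so H_0 = Z.
  H_1: rank ker ∂_1 − rank ∂_2 = (30 − 9) − 20 = 1, and ∂_2 has invariant factor 2 > 1, so H_1 = Z ⊕ Z/2Z.
  H_2: rank ker ∂_2 − rank ∂_3 = (20 − 20) − 0 = 0, and there is no ∂_3, so H_2 = 0.

As a check, the Euler characteristic is 10 − 30 + 20 = 0, which agrees with 1 − 1 + 0 = 0.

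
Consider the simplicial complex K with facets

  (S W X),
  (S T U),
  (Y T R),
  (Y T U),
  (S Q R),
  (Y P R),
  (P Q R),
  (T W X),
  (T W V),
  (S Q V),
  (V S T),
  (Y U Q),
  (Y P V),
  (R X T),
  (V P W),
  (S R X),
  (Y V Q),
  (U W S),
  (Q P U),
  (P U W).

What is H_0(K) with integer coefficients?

We work with the vertex ordering P < Q < R < S < T < U < V < W < X < Y. The simplices of K, each written with vertices in increasing order, are:

  0-simplices (10): P, Q, R, S, T, U, V, W, X, Y
  1-simplices (30): PQ, PR, PU, PV, PW, PY, QR, QS, QU, QV, QY, RS, RT, RX, RY, ST, SU, SV, SW, SX, TU, TV, TW, TX, TY, UW, UY, VW, VY, WX
  2-simplices (20): PQR, PQU, PRY, PUW, PVW, PVY, QRS, QSV, QUY, QVY, RSX, RTX, RTY, STU, STV, SUW, SWX, TUY, TVW, TWX

Hence C_0 ≅ Z^10, C_1 ≅ Z^30, C_2 ≅ Z^20.

∂_1: C_1 → C_0 maps an edge to its endpoints' difference, ∂[p,q] = q − p.
The 10×30 boundary matrix has rank 9 and Smith normal form diag(1,1,1,1,1,1,1,1,1).

Boundary ∂_2: C_2 → C_1 sends each 2-simplex [p,q,r] to [q,r] − [p,r] + [p,q]. For instance
  ∂PVW = VW − PW + PV,
  ∂PVY = VY − PY + PV.
The resulting 30×20 matrix has rank 20, and its Smith normal form has invariant factors (1,1,1,1,1,1,1,1,1,1,1,1,1,1,1,1,1,1,1,2).

Computing H_k = (kernel of ∂_k) / (image of ∂_{k+1}):

  H_0: rank C_0 − rank ∂_1 = 10 − 9 = 1, and the invariant factors of ∂_1 are all 1, so H_0 = Z.

(K is a triangulation of the Klein bottle.)

H_0 ≅ Z.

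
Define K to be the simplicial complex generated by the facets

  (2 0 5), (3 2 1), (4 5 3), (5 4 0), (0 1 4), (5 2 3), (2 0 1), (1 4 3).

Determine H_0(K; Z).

Fix the vertex order 0 < 1 < 2 < 3 < 4 < 5 and write every simplex with vertices in increasing order. Then dim K = 2 and the simplices of K are:

  0-simplices (6): [0], [1], [2], [3], [4], [5]
  1-simplices (12): [0,1], [0,2], [0,4], [0,5], [1,2], [1,3], [1,4], [2,3], [2,5], [3,4], [3,5], [4,5]
  2-simplices (8): [0,1,2], [0,1,4], [0,2,5], [0,4,5], [1,2,3], [1,3,4], [2,3,5], [3,4,5]

Hence C_0 ≅ Z^6, C_1 ≅ Z^12, C_2 ≅ Z^8.

The boundary map ∂_1: C_1 → C_0 sends each edge [p,q] (with p < q) to q − p. For instance
  ∂[0,1] = [1] − [0].
As a 6×12 matrix over Z this has rank 5, with invariant factors (1,1,1,1,1).

Boundary ∂_2: C_2 → C_1 sends each 2-simplex [p,q,r] to [q,r] − [p,r] + [p,q]. For instance
  ∂[0,1,2] = [1,2] − [0,2] + [0,1],
  ∂[1,2,3] = [2,3] − [1,3] + [1,2].
The 12×8 boundary matrix has rank 7 and Smith normal form diag(1,1,1,1,1,1,1).

From H_k ≅ ker(∂_k) / im(∂_{k+1}) we obtain:

  H_0: rank C_0 − rank ∂_1 = 6 − 5 = 1, and the invariant factors of ∂_1 are all 1, so H_0 = Z.

(K is a triangulation of the 2-sphere S^2.)

H_0 = Z.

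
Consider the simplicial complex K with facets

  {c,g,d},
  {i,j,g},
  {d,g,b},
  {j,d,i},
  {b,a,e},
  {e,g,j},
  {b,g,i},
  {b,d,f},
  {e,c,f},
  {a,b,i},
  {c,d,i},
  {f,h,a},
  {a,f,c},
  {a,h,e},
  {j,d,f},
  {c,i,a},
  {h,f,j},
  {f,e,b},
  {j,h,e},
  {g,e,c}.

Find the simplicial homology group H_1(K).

Take the total order a < b < c < d < e < f < g < h < i < j on the vertex set. Then K (dimension 2) consists of the simplices:

  0-simplices (10): a, b, c, d, e, f, g, h, i, j
  1-simplices (30): ab, ac, ae, af, ah, ai, bd, be, bf, bg, bi, cd, ce, cf, cg, ci, df, dg, di, dj, ef, eg, eh, ej, fh, fj, gi, gj, hj, ij
  2-simplices (20): abe, abi, acf, aci, aeh, afh, bdf, bdg, bef, bgi, cdg, cdi, cef, ceg, dfj, dij, egj, ehj, fhj, gij

giving chain groups C_0 ≅ Z^10, C_1 ≅ Z^30, C_2 ≅ Z^20.

Boundary ∂_1: C_1 → C_0 sends each edge [p,q] (with p < q) to q − p.
This gives a 10×30 integer matrix of rank 9; reducing to Smith normal form yields diagonal entries (1,1,1,1,1,1,1,1,1).

The boundary map ∂_2: C_2 → C_1 sends each 2-simplex [p,q,r] to [q,r] − [p,r] + [p,q]. For instance
  ∂fhj = hj − fj + fh,
  ∂ehj = hj − ej + eh.
The 30×20 boundary matrix has rank 20 and Smith normal form diag(1,1,1,1,1,1,1,1,1,1,1,1,1,1,1,1,1,1,1,2).

Computing H_k = (kernel of ∂_k) / (image of ∂_{k+1}):

  H_1: rank ker ∂_1 − rank ∂_2 = (30 − 9) − 20 = 1, and ∂_2 has invariant factor 2 > 1, so H_1 ≅ Z ⊕ Z/2Z.

H_1 ≅ Z ⊕ Z/2Z.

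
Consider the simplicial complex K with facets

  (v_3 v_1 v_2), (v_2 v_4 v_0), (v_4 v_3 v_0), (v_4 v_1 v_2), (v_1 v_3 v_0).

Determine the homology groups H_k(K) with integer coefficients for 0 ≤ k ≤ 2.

H_0 ≅ Z,  H_1 ≅ Z,  H_2 = 0.

Take the total order v_0 < v_1 < v_2 < v_3 < v_4 on the vertex set. Then K (dimension 2) consists of the simplices:

  0-simplices (5): [v_0], [v_1], [v_2], [v_3], [v_4]
  1-simplices (10): [v_0,v_1], [v_0,v_2], [v_0,v_3], [v_0,v_4], [v_1,v_2], [v_1,v_3], [v_1,v_4], [v_2,v_3], [v_2,v_4], [v_3,v_4]
  2-simplices (5): [v_0,v_1,v_3], [v_0,v_2,v_4], [v_0,v_3,v_4], [v_1,v_2,v_3], [v_1,v_2,v_4]

giving chain groups C_0 ≅ Z^5, C_1 ≅ Z^10, C_2 ≅ Z^5.

∂_1: C_1 → C_0 maps an edge to its endpoints' difference, ∂[p,q] = q − p. For instance
  ∂[v_3,v_4] = [v_4] − [v_3].
As a 5×10 matrix over Z this has rank 4, with invariant factors (1,1,1,1).

Boundary ∂_2: C_2 → C_1 acts by ∂[p,q,r] = [q,r] − [p,r] + [p,q]. For instance
  ∂[v_0,v_3,v_4] = [v_3,v_4] − [v_0,v_4] + [v_0,v_3],
  ∂[v_0,v_2,v_4] = [v_2,v_4] − [v_0,v_4] + [v_0,v_2].
The 10×5 boundary matrix has rank 5 and Smith normal form diag(1,1,1,1,1).

Reading off H_k = ker ∂_k / im ∂_{k+1}:

  H_0: rank C_0 − rank ∂_1 = 5 − 4 = 1, and the invariant factors of ∂_1 are all 1, so H_0 ≅ Z.
  H_1: rank ker ∂_1 − rank ∂_2 = (10 − 4) − 5 = 1, and the invariant factors of ∂_2 are all 1, so H_1 ≅ Z.
  H_2: rank ker ∂_2 − rank ∂_3 = (5 − 5) − 0 = 0, and there is no ∂_3, so H_2 ≅ 0.

As a check, the Euler characteristic is 5 − 10 + 5 = 0, which agrees with 1 − 1 + 0 = 0.
(K is a triangulation of the Möbius band.)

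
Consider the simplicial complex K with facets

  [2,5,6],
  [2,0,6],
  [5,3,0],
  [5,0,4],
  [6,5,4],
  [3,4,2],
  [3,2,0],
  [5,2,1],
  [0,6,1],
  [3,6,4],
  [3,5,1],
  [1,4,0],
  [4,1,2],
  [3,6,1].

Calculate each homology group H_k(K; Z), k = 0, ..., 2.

H_0 = Z,  H_1 = Z^2,  H_2 = Z.

We work with the vertex ordering 0 < 1 < 2 < 3 < 4 < 5 < 6. The simplices of K, each written with vertices in increasing order, are:

  0-simplices (7): [0], [1], [2], [3], [4], [5], [6]
  1-simplices (21): [0,1], [0,2], [0,3], [0,4], [0,5], [0,6], [1,2], [1,3], [1,4], [1,5], [1,6], [2,3], [2,4], [2,5], [2,6], [3,4], [3,5], [3,6], [4,5], [4,6], [5,6]
  2-simplices (14): [0,1,4], [0,1,6], [0,2,3], [0,2,6], [0,3,5], [0,4,5], [1,2,4], [1,2,5], [1,3,5], [1,3,6], [2,3,4], [2,5,6], [3,4,6], [4,5,6]

giving chain groups C_0 ≅ Z^7, C_1 ≅ Z^21, C_2 ≅ Z^14.

Boundary ∂_1: C_1 → C_0 sends each edge [p,q] (with p < q) to q − p.
The resulting 7×21 matrix has rank 6, and its Smith normal form has invariant factors (1,1,1,1,1,1).

The boundary map ∂_2: C_2 → C_1 sends each 2-simplex [p,q,r] to [q,r] − [p,r] + [p,q]. For instance
  ∂[1,2,4] = [2,4] − [1,4] + [1,2],
  ∂[3,4,6] = [4,6] − [3,6] + [3,4].
This gives a 21×14 integer matrix of rank 13; reducing to Smith normal form yields diagonal entries (1,1,1,1,1,1,1,1,1,1,1,1,1).

From H_k ≅ ker(∂_k) / im(∂_{k+1}) we obtain:

  H_0: rank C_0 − rank ∂_1 = 7 − 6 = 1, and the invariant factors of ∂_1 are all 1, so H_0 = Z.
  H_1: rank ker ∂_1 − rank ∂_2 = (21 − 6) − 13 = 2, and the invariant factors of ∂_2 are all 1, so H_1 = Z^2.
  H_2: rank ker ∂_2 − rank ∂_3 = (14 − 13) − 0 = 1, and there is no ∂_3, so H_2 = Z.

As a check, the Euler characteristic is 7 − 21 + 14 = 0, which agrees with 1 − 2 + 1 = 0.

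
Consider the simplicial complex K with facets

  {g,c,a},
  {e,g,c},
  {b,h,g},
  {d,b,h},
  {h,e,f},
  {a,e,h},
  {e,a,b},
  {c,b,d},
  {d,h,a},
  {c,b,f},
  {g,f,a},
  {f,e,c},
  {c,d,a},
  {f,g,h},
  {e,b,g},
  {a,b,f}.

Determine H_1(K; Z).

H_1 = Z^2.

Order the vertices as a < b < c < d < e < f < g < h. Listing each simplex with vertices in this order, K has dimension 2 with simplices:

  0-simplices (8): a, b, c, d, e, f, g, h
  1-simplices (24): ab, ac, ad, ae, af, ag, ah, bc, bd, be, bf, bg, bh, cd, ce, cf, cg, dh, ef, eg, eh, fg, fh, gh
  2-simplices (16): abe, abf, acd, acg, adh, aeh, afg, bcd, bcf, bdh, beg, bgh, cef, ceg, efh, fgh

Hence C_0 ≅ Z^8, C_1 ≅ Z^24, C_2 ≅ Z^16.

Boundary ∂_1: C_1 → C_0 is given by ∂[p,q] = [q] − [p]. For instance
  ∂cg = g − c.
As a 8×24 matrix over Z this has rank 7, with invariant factors (1,1,1,1,1,1,1).

Boundary ∂_2: C_2 → C_1 maps a triangle to the signed sum of its edges. For instance
  ∂bcf = cf − bf + bc,
  ∂beg = eg − bg + be.
The resulting 24×16 matrix has rank 15, and its Smith normal form has invariant factors (1,1,1,1,1,1,1,1,1,1,1,1,1,1,1).

From H_k ≅ ker(∂_k) / im(∂_{k+1}) we obtain:

  H_1: rank ker ∂_1 − rank ∂_2 = (24 − 7) − 15 = 2, and the invariant factors of ∂_2 are all 1, so H_1 = Z^2.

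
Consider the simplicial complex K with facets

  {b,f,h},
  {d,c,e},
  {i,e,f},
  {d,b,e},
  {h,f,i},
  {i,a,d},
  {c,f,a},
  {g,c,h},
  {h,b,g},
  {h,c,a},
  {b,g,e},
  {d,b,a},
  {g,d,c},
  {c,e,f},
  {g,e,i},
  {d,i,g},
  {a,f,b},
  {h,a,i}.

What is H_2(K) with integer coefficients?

H_2 ≅ 0.

Order the vertices as a < b < c < d < e < f < g < h < i. Listing each simplex with vertices in this order, K has dimension 2 with simplices:

  0-simplices (9): a, b, c, d, e, f, g, h, i
  1-simplices (27): ab, ac, ad, af, ah, ai, bd, be, bf, bg, bh, cd, ce, cf, cg, ch, de, dg, di, ef, eg, ei, fh, fi, gh, gi, hi
  2-simplices (18): abd, abf, acf, ach, adi, ahi, bde, beg, bfh, bgh, cde, cdg, cef, cgh, dgi, efi, egi, fhi

giving chain groups C_0 ≅ Z^9, C_1 ≅ Z^27, C_2 ≅ Z^18.

Boundary ∂_1: C_1 → C_0 sends each edge [p,q] (with p < q) to q − p. For instance
  ∂eg = g − e.
This gives a 9×27 integer matrix of rank 8; reducing to Smith normal form yields diagonal entries (1,1,1,1,1,1,1,1).

The boundary map ∂_2: C_2 → C_1 maps a triangle to the signed sum of its edges. For instance
  ∂ahi = hi − ai + ah,
  ∂efi = fi − ei + ef.
This gives a 27×18 integer matrix of rank 18; reducing to Smith normal form yields diagonal entries (1,1,1,1,1,1,1,1,1,1,1,1,1,1,1,1,1,2).

Reading off H_k = ker ∂_k / im ∂_{k+1}:

  H_2: rank ker ∂_2 − rank ∂_3 = (18 − 18) − 0 = 0, and there is no ∂_3, so H_2 ≅ 0.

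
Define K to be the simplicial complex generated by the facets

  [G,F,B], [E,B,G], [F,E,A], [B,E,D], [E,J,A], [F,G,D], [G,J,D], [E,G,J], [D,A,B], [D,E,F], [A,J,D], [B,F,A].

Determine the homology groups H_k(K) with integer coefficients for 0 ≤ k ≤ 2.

H_0 = Z,  H_1 = Z/2,  H_2 = 0.

Fix the vertex order A < B < D < E < F < G < J and write every simplex with vertices in increasing order. Then dim K = 2 and the simplices of K are:

  0-simplices (7): A, B, D, E, F, G, J
  1-simplices (18): AB, AD, AE, AF, AJ, BD, BE, BF, BG, DE, DF, DG, DJ, EF, EG, EJ, FG, GJ
  2-simplices (12): ABD, ABF, ADJ, AEF, AEJ, BDE, BEG, BFG, DEF, DFG, DGJ, EGJ

Hence C_0 ≅ Z^7, C_1 ≅ Z^18, C_2 ≅ Z^12.

Boundary ∂_1: C_1 → C_0 maps an edge to its endpoints' difference, ∂[p,q] = q − p.
As a 7×18 matrix over Z this has rank 6, with invariant factors (1,1,1,1,1,1).

∂_2: C_2 → C_1 acts by ∂[p,q,r] = [q,r] − [p,r] + [p,q]. For instance
  ∂BFG = FG − BG + BF,
  ∂BEG = EG − BG + BE.
The resulting 18×12 matrix has rank 12, and its Smith normal form has invariant factors (1,1,1,1,1,1,1,1,1,1,1,2).

Reading off H_k = ker ∂_k / im ∂_{k+1}:

  H_0: rank C_0 − rank ∂_1 = 7 − 6 = 1, and the invariant factors of ∂_1 are all 1, so H_0 = Z.
  H_1: rank ker ∂_1 − rank ∂_2 = (18 − 6) − 12 = 0, and ∂_2 has invariant factor 2 > 1, so H_1 = Z/2.
  H_2: rank ker ∂_2 − rank ∂_3 = (12 − 12) − 0 = 0, and there is no ∂_3, so H_2 = 0.

(K is a triangulation of the real projective plane RP^2.)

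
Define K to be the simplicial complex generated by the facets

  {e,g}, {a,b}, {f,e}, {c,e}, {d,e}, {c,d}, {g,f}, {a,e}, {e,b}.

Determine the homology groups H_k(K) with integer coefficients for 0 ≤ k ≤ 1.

Take the total order a < b < c < d < e < f < g on the vertex set. Then K (dimension 1) consists of the simplices:

  0-simplices (7): a, b, c, d, e, f, g
  1-simplices (9): ab, ae, be, cd, ce, de, ef, eg, fg

Hence C_0 ≅ Z^7, C_1 ≅ Z^9.

The boundary map ∂_1: C_1 → C_0 sends each edge [p,q] (with p < q) to q − p. For instance
  ∂fg = g − f.
The 7×9 boundary matrix has rank 6 and Smith normal form diag(1,1,1,1,1,1).

From H_k ≅ ker(∂_k) / im(∂_{k+1}) we obtain:

  H_0: rank C_0 − rank ∂_1 = 7 − 6 = 1, and the invariant factors of ∂_1 are all 1, so H_0 ≅ Z.
  H_1: rank ker ∂_1 − rank ∂_2 = (9 − 6) − 0 = 3, and there is no ∂_2, so H_1 ≅ Z^3.

(K is a triangulation of a wedge of 3 circles.)

H_0 = Z,  H_1 = Z^3.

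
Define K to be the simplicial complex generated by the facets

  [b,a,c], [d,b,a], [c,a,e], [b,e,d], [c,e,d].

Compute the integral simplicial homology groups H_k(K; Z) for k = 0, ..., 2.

H_0 = Z,  H_1 = Z,  H_2 = 0.

Take the total order a < b < c < d < e on the vertex set. Then K (dimension 2) consists of the simplices:

  0-simplices (5): a, b, c, d, e
  1-simplices (10): ab, ac, ad, ae, bc, bd, be, cd, ce, de
  2-simplices (5): abc, abd, ace, bde, cde

so the chain groups are C_0 ≅ Z^5, C_1 ≅ Z^10, C_2 ≅ Z^5.

Boundary ∂_1: C_1 → C_0 maps an edge to its endpoints' difference, ∂[p,q] = q − p. For instance
  ∂ad = d − a.
As a 5×10 matrix over Z this has rank 4, with invariant factors (1,1,1,1).

∂_2: C_2 → C_1 maps a triangle to the signed sum of its edges. For instance
  ∂abd = bd − ad + ab,
  ∂cde = de − ce + cd.
The resulting 10×5 matrix has rank 5, and its Smith normal form has invariant factors (1,1,1,1,1).

From H_k ≅ ker(∂_k) / im(∂_{k+1}) we obtain:

  H_0: rank C_0 − rank ∂_1 = 5 − 4 = 1, and the invariant factors of ∂_1 are all 1, so H_0 ≅ Z.
  H_1: rank ker ∂_1 − rank ∂_2 = (10 − 4) − 5 = 1, and the invariant factors of ∂_2 are all 1, so H_1 ≅ Z.
  H_2: rank ker ∂_2 − rank ∂_3 = (5 − 5) − 0 = 0, and there is no ∂_3, so H_2 ≅ 0.

As a check, the Euler characteristic is 5 − 10 + 5 = 0, which agrees with 1 − 1 + 0 = 0.
(K is a triangulation of the Möbius band.)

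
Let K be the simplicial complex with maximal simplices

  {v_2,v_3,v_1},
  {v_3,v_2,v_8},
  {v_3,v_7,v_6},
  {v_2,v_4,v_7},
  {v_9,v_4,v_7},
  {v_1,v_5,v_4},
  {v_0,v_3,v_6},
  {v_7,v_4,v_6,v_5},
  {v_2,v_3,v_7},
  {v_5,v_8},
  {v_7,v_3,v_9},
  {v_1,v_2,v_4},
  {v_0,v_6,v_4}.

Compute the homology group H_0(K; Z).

H_0 = Z.

Fix the vertex order v_0 < v_1 < v_2 < v_3 < v_4 < v_5 < v_6 < v_7 < v_8 < v_9 and write every simplex with vertices in increasing order. Then dim K = 3 and the simplices of K are:

  0-simplices (10): [v_0], [v_1], [v_2], [v_3], [v_4], [v_5], [v_6], [v_7], [v_8], [v_9]
  1-simplices (24): (24 of them)
  2-simplices (15): (15 of them)
  3-simplices (1): [v_4,v_5,v_6,v_7]

giving chain groups C_0 ≅ Z^10, C_1 ≅ Z^24, C_2 ≅ Z^15, C_3 ≅ Z^1.

The boundary map ∂_1: C_1 → C_0 is given by ∂[p,q] = [q] − [p].
The resulting 10×24 matrix has rank 9, and its Smith normal form has invariant factors (1,1,1,1,1,1,1,1,1).

∂_2: C_2 → C_1 acts by ∂[p,q,r] = [q,r] − [p,r] + [p,q]. For instance
  ∂[v_2,v_3,v_7] = [v_3,v_7] − [v_2,v_7] + [v_2,v_3],
  ∂[v_4,v_5,v_7] = [v_5,v_7] − [v_4,v_7] + [v_4,v_5].
This gives a 24×15 integer matrix of rank 14; reducing to Smith normal form yields diagonal entries (1,1,1,1,1,1,1,1,1,1,1,1,1,1).

Boundary ∂_3: C_3 → C_2 sends each 3-simplex σ to the alternating sum Σ_i (−1)^i (σ with its i-th vertex removed). For instance
  ∂[v_4,v_5,v_6,v_7] = [v_5,v_6,v_7] − [v_4,v_6,v_7] + [v_4,v_5,v_7] − [v_4,v_5,v_6].
As a 15×1 matrix over Z this has rank 1, with invariant factors (1).

Reading off H_k = ker ∂_k / im ∂_{k+1}:

  H_0: rank C_0 − rank ∂_1 = 10 − 9 = 1, and the invariant factors of ∂_1 are all 1, so H_0 ≅ Z.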